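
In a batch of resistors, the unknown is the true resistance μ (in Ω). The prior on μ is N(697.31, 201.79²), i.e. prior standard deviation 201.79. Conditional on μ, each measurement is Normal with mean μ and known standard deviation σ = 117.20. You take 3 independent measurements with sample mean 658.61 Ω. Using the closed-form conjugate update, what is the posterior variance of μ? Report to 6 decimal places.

For Normal data with known variance σ², a Normal(μ₀, σ₀²) prior on μ is conjugate. Posterior precision = 1/σ₀² + n/σ²; posterior mean is the precision-weighted average of μ₀ and x̄.
σ₀² = 201.79² = 40719.2041, σ² = 117.20² = 13735.84; σ² + n·σ₀² = 13735.84 + 3·40719.2041 = 135893.4523.
Posterior precision = 1/σ₀² + n/σ² = 1/40719.2041 + 3/13735.84 = (σ² + n·σ₀²)/(σ₀²σ²) = 135893.4523/(40719.2041·13735.84); posterior variance σₙ² = σ₀²σ²/(σ² + n·σ₀²) = 40719.2041·13735.84/135893.4523 = 4115.816200.

4115.816200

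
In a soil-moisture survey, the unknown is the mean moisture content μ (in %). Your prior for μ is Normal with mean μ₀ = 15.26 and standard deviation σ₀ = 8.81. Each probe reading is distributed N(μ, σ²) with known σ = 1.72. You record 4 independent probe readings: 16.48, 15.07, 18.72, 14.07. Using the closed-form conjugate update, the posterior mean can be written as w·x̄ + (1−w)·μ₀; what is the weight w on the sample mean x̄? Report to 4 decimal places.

For Normal data with known variance σ², a Normal(μ₀, σ₀²) prior on μ is conjugate. Posterior precision = 1/σ₀² + n/σ²; posterior mean is the precision-weighted average of μ₀ and x̄.
σ₀² = 8.81² = 77.6161, σ² = 1.72² = 2.9584. Prior precision 1/σ₀² = 1/77.6161; data precision n/σ² = 4/2.9584.
w = (n/σ²)/(1/σ₀² + n/σ²) = n·σ₀²/(σ² + n·σ₀²) = 4·77.6161/(2.9584 + 4·77.6161) = 310.4644/313.4228 = 0.9906.

0.9906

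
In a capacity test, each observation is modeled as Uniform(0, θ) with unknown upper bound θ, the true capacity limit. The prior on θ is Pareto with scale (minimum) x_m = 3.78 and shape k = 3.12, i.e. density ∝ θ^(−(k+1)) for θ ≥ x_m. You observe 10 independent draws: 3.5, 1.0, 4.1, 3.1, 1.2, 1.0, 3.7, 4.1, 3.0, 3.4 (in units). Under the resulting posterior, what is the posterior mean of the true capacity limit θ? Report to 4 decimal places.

4.4383

A Pareto(scale x_m, shape k) prior on the upper bound θ of Uniform(0, θ) is conjugate: posterior is Pareto(max(x_m, max xᵢ), k + n).
Sample maximum = 4.1; prior scale x_m = 3.78 → posterior scale = max = 4.10.
Posterior shape = 3.12 + 10 = 13.12.
E[θ|data] = k·x_m/(k−1) = 13.12·4.10/12.12 = 4.4383.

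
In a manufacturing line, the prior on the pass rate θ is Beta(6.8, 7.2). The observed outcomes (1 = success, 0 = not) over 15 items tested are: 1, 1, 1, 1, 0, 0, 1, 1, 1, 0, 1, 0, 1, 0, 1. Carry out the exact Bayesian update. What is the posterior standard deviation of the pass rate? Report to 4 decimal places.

0.0901

The Beta prior is conjugate to a Binomial/Bernoulli likelihood; the update adds successes to α and failures to β.
Posterior: Beta(α+k, β+n−k) = Beta(6.8+10, 7.2+5) = Beta(16.8, 12.2).
Var = αβ/((α+β)²(α+β+1)) = 16.8·12.2/(29.0²·30.0) = 0.00812366; SD = √0.00812366 = 0.0901.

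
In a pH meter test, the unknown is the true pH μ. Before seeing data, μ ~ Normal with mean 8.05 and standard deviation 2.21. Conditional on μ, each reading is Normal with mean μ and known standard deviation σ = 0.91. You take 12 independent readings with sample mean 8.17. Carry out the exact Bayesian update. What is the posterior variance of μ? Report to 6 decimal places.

For Normal data with known variance σ², a Normal(μ₀, σ₀²) prior on μ is conjugate. Posterior precision = 1/σ₀² + n/σ²; posterior mean is the precision-weighted average of μ₀ and x̄.
σ₀² = 2.21² = 4.8841, σ² = 0.91² = 0.8281; σ² + n·σ₀² = 0.8281 + 12·4.8841 = 59.4373.
Posterior precision = 1/σ₀² + n/σ² = 1/4.8841 + 12/0.8281 = (σ² + n·σ₀²)/(σ₀²σ²) = 59.4373/(4.8841·0.8281); posterior variance σₙ² = σ₀²σ²/(σ² + n·σ₀²) = 4.8841·0.8281/59.4373 = 0.068047.

0.068047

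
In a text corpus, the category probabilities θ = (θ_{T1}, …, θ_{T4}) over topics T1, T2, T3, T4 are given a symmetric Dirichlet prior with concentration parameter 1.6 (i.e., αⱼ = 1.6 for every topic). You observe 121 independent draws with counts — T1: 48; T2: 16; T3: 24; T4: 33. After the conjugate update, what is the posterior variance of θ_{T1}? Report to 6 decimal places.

The Dirichlet prior is conjugate to the Multinomial likelihood: each posterior αⱼ = prior αⱼ + observed count nⱼ.
Posterior concentration: (49.6, 17.6, 25.6, 34.6), total = 127.4.
Var[θ_j] = α_j(Σα−α_j)/((Σα)²(Σα+1)) = 49.6·77.8/(127.4²·128.4) = 0.001852.

0.001852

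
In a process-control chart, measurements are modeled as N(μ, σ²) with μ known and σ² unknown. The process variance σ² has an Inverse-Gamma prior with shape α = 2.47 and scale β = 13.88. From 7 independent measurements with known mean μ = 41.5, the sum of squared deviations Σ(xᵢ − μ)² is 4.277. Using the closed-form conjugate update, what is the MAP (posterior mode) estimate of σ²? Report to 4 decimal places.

2.2982

With known mean μ and an Inverse-Gamma(α, β) prior on σ², the Normal likelihood is conjugate: posterior is Inv-Gamma(α + n/2, β + Σ(xᵢ−μ)²/2).
Posterior: Inv-Gamma(2.47 + 7/2, 13.88 + 4.277/2) = Inv-Gamma(5.97, 16.0185).
Mode = β/(α+1) = 16.0185/6.97 = 2.2982.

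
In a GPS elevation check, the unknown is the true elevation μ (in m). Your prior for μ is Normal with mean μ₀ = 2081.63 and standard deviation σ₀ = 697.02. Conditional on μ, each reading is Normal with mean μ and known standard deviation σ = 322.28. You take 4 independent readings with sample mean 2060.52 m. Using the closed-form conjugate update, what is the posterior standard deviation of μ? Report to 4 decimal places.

For Normal data with known variance σ², a Normal(μ₀, σ₀²) prior on μ is conjugate. Posterior precision = 1/σ₀² + n/σ²; posterior mean is the precision-weighted average of μ₀ and x̄.
σ₀² = 697.02² = 485836.8804, σ² = 322.28² = 103864.3984; σ² + n·σ₀² = 103864.3984 + 4·485836.8804 = 2047211.92.
Posterior precision = 1/σ₀² + n/σ² = 1/485836.8804 + 4/103864.3984 = (σ² + n·σ₀²)/(σ₀²σ²) = 2047211.92/(485836.8804·103864.3984); posterior variance σₙ² = σ₀²σ²/(σ² + n·σ₀²) = 485836.8804·103864.3984/2047211.92 = 24648.720931.
Posterior SD = √σₙ² = √(485836.8804·103864.3984/2047211.92) = 156.9991.

156.9991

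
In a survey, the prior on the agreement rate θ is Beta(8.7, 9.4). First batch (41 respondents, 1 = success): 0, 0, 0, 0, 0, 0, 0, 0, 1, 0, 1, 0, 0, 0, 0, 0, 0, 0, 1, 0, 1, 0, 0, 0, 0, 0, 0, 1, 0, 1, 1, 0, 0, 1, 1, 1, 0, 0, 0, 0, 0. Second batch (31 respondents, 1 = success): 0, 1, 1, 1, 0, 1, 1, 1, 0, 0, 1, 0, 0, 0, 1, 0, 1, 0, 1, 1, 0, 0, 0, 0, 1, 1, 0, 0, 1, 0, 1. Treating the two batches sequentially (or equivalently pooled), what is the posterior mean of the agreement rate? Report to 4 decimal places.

The Beta prior is conjugate to a Binomial/Bernoulli likelihood; the update adds successes to α and failures to β.
After batch 1: Beta(8.7+10, 9.4+31) = Beta(18.7, 40.4).
After batch 2: Beta(18.7+15, 40.4+16) = Beta(33.7, 56.4).
Posterior mean = α/(α+β) = 33.7/90.1 = 0.3740.

0.3740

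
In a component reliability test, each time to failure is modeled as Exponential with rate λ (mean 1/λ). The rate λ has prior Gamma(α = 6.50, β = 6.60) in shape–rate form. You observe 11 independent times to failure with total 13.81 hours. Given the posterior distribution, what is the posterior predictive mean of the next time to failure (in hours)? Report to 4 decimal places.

1.2370

With a Gamma(shape α, rate β) prior on the exponential rate λ, the posterior after n observations with total T = Σxᵢ is Gamma(α+n, β+T).
Posterior: Gamma(6.50+11, 6.60+13.81) = Gamma(17.50, 20.41).
The predictive distribution for the next observation is Lomax; its mean is β/(α−1) = 20.41/16.50 = 1.2370.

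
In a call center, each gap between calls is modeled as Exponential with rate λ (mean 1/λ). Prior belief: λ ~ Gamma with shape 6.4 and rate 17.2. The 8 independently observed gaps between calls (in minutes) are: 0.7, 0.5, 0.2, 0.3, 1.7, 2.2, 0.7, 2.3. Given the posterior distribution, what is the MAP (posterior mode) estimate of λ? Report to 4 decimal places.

With a Gamma(shape α, rate β) prior on the exponential rate λ, the posterior after n observations with total T = Σxᵢ is Gamma(α+n, β+T).
Sum of observations T = 8.6 minutes; n = 8.
Posterior: Gamma(6.4+8, 17.2+8.6) = Gamma(14.4, 25.8).
Mode = (α−1)/β = 0.5194.

0.5194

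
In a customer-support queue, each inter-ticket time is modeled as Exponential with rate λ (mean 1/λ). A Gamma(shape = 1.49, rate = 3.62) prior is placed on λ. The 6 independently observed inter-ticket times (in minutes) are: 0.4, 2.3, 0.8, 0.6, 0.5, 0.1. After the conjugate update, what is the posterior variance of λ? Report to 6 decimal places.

With a Gamma(shape α, rate β) prior on the exponential rate λ, the posterior after n observations with total T = Σxᵢ is Gamma(α+n, β+T).
Sum of observations T = 4.7 minutes; n = 6.
Posterior: Gamma(1.49+6, 3.62+4.7) = Gamma(7.49, 8.32).
Var = α/β² = 0.108202.

0.108202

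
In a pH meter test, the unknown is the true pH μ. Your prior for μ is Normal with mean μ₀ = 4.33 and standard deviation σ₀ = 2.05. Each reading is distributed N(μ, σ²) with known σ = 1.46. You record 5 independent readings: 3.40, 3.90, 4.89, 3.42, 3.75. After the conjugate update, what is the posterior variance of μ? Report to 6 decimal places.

For Normal data with known variance σ², a Normal(μ₀, σ₀²) prior on μ is conjugate. Posterior precision = 1/σ₀² + n/σ²; posterior mean is the precision-weighted average of μ₀ and x̄.
σ₀² = 2.05² = 4.2025, σ² = 1.46² = 2.1316; σ² + n·σ₀² = 2.1316 + 5·4.2025 = 23.1441.
Posterior precision = 1/σ₀² + n/σ² = 1/4.2025 + 5/2.1316 = (σ² + n·σ₀²)/(σ₀²σ²) = 23.1441/(4.2025·2.1316); posterior variance σₙ² = σ₀²σ²/(σ² + n·σ₀²) = 4.2025·2.1316/23.1441 = 0.387055.

0.387055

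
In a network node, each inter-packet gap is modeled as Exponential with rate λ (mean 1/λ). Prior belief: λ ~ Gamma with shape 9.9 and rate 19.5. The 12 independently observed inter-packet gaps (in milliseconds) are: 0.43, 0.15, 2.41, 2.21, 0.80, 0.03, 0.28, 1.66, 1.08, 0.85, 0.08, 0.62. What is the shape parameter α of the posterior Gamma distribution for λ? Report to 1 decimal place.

With a Gamma(shape α, rate β) prior on the exponential rate λ, the posterior after n observations with total T = Σxᵢ is Gamma(α+n, β+T).
Sum of observations T = 10.60 milliseconds; n = 12.
Posterior: Gamma(9.9+12, 19.5+10.60) = Gamma(21.9, 30.10).
Posterior α = 21.9.

21.9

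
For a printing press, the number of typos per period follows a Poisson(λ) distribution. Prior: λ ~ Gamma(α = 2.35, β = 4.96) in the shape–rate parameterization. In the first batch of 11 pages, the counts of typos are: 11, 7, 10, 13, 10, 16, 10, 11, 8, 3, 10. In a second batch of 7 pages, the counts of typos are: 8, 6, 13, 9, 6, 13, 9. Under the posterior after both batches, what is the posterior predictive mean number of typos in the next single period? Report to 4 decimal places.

7.6372

With a Gamma(shape α, rate β) prior, the Poisson likelihood is conjugate: the posterior is Gamma(α + ΣXᵢ, β + n).
Batch 1: sum of counts S = 109 over n = 11 pages.
After batch 1: Gamma(α+S, β+n) = Gamma(2.35+109, 4.96+11) = Gamma(111.35, 15.96).
Batch 2: sum of counts S = 64 over n = 7 pages.
After batch 2: Gamma(α+S, β+n) = Gamma(111.35+64, 15.96+7) = Gamma(175.35, 22.96).
The predictive distribution for one future period is NegBinom with mean α/β = 7.6372.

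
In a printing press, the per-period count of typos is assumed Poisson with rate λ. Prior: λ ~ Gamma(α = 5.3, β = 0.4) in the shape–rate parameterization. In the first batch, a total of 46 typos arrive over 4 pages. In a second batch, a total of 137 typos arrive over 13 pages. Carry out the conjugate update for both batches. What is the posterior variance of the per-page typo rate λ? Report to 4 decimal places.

0.6219

With a Gamma(shape α, rate β) prior, the Poisson likelihood is conjugate: the posterior is Gamma(α + ΣXᵢ, β + n).
After batch 1: Gamma(α+S, β+n) = Gamma(5.3+46, 0.4+4) = Gamma(51.3, 4.4).
After batch 2: Gamma(α+S, β+n) = Gamma(51.3+137, 4.4+13) = Gamma(188.3, 17.4).
Var = α/β² = 188.3/17.4² = 0.6219.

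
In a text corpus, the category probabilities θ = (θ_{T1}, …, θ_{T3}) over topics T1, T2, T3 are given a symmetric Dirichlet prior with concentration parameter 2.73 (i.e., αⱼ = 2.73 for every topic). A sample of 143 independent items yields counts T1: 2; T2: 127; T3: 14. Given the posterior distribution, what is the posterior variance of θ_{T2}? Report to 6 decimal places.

The Dirichlet prior is conjugate to the Multinomial likelihood: each posterior αⱼ = prior αⱼ + observed count nⱼ.
Posterior concentration: (4.73, 129.73, 16.73), total = 151.19.
Var[θ_j] = α_j(Σα−α_j)/((Σα)²(Σα+1)) = 129.73·21.46/(151.19²·152.19) = 0.000800.

0.000800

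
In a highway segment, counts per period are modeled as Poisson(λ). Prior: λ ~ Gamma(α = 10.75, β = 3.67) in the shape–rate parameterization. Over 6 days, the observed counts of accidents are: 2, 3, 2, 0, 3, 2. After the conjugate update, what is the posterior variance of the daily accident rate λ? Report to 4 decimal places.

With a Gamma(shape α, rate β) prior, the Poisson likelihood is conjugate: the posterior is Gamma(α + ΣXᵢ, β + n).
Sum of counts S = 12 over n = 6 days.
Posterior: Gamma(α+S, β+n) = Gamma(10.75+12, 3.67+6) = Gamma(22.75, 9.67).
Var = α/β² = 22.75/9.67² = 0.2433.

0.2433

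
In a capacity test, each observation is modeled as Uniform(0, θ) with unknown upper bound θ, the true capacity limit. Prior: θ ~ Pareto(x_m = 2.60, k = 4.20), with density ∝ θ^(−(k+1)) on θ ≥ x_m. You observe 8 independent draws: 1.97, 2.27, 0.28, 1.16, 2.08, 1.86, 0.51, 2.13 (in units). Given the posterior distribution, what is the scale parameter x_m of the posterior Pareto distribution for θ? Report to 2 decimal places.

2.60

A Pareto(scale x_m, shape k) prior on the upper bound θ of Uniform(0, θ) is conjugate: posterior is Pareto(max(x_m, max xᵢ), k + n).
Sample maximum = 2.27; prior scale x_m = 2.60 → posterior scale = max = 2.60.
Posterior shape = 4.20 + 8 = 12.20.
Posterior scale x_m = 2.60.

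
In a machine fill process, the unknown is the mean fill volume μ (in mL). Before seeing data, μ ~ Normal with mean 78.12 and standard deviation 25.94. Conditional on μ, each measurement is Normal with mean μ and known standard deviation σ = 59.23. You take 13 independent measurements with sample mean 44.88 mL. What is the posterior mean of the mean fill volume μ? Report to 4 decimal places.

54.3950

For Normal data with known variance σ², a Normal(μ₀, σ₀²) prior on μ is conjugate. Posterior precision = 1/σ₀² + n/σ²; posterior mean is the precision-weighted average of μ₀ and x̄.
n·x̄ = 13·44.88 = 583.44.
σ₀² = 25.94² = 672.8836, σ² = 59.23² = 3508.1929; σ² + n·σ₀² = 3508.1929 + 13·672.8836 = 12255.6797.
Posterior mean = (μ₀/σ₀² + n·x̄/σ²)/(1/σ₀² + n/σ²) = (σ²·μ₀ + σ₀²·n·x̄)/(σ² + n·σ₀²) = (3508.1929·78.12 + 672.8836·583.44)/12255.6797 = 666647.236932/12255.6797 = 54.3950.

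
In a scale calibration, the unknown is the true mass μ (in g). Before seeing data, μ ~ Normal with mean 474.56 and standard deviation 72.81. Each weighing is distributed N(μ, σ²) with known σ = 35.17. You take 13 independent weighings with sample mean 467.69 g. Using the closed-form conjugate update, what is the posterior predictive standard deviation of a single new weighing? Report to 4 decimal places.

36.4746

For Normal data with known variance σ², a Normal(μ₀, σ₀²) prior on μ is conjugate. Posterior precision = 1/σ₀² + n/σ²; posterior mean is the precision-weighted average of μ₀ and x̄.
σ₀² = 72.81² = 5301.2961, σ² = 35.17² = 1236.9289; σ² + n·σ₀² = 1236.9289 + 13·5301.2961 = 70153.7782.
Posterior precision = 1/σ₀² + n/σ² = 1/5301.2961 + 13/1236.9289 = (σ² + n·σ₀²)/(σ₀²σ²) = 70153.7782/(5301.2961·1236.9289); posterior variance σₙ² = σ₀²σ²/(σ² + n·σ₀²) = 5301.2961·1236.9289/70153.7782 = 93.470751.
Predictive variance for one new observation = σₙ² + σ² = 5301.2961·1236.9289/70153.7782 + 1236.9289 = σ²·(σ₀² + 70153.7782)/70153.7782 = 1236.9289·75455.0743/70153.7782 = 1330.399651; SD = √(1236.9289·75455.0743/70153.7782) = 36.4746.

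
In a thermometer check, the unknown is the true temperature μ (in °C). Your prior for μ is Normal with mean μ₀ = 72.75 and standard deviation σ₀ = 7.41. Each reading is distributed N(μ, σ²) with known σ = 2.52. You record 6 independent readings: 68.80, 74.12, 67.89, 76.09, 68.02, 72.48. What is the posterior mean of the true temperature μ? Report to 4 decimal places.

71.2620

For Normal data with known variance σ², a Normal(μ₀, σ₀²) prior on μ is conjugate. Posterior precision = 1/σ₀² + n/σ²; posterior mean is the precision-weighted average of μ₀ and x̄.
Σxᵢ = 68.80 + 74.12 + 67.89 + 76.09 + 68.02 + 72.48 = 427.4, so n·x̄ = 427.4.
σ₀² = 7.41² = 54.9081, σ² = 2.52² = 6.3504; σ² + n·σ₀² = 6.3504 + 6·54.9081 = 335.799.
Posterior mean = (μ₀/σ₀² + n·x̄/σ²)/(1/σ₀² + n/σ²) = (σ²·μ₀ + σ₀²·n·x̄)/(σ² + n·σ₀²) = (6.3504·72.75 + 54.9081·427.4)/335.799 = 23929.71354/335.799 = 71.2620.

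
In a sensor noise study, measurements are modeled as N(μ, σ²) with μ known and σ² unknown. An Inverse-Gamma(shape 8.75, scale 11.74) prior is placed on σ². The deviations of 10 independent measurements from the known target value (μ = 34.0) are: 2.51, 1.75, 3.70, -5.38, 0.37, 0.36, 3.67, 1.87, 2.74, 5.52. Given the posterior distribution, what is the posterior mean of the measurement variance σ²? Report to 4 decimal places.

5.1250

With known mean μ and an Inverse-Gamma(α, β) prior on σ², the Normal likelihood is conjugate: posterior is Inv-Gamma(α + n/2, β + Σ(xᵢ−μ)²/2).
Σ(xᵢ−μ)² = (2.51)² + (1.75)² + (3.70)² + (-5.38)² + (0.37)² + (0.36)² + (3.67)² + (1.87)² + (2.74)² + (5.52)² = 107.2073.
Posterior: Inv-Gamma(8.75 + 10/2, 11.74 + 107.2073/2) = Inv-Gamma(13.75, 65.34365).
E[σ²|data] = β/(α−1) = 65.34365/12.75 = 5.1250.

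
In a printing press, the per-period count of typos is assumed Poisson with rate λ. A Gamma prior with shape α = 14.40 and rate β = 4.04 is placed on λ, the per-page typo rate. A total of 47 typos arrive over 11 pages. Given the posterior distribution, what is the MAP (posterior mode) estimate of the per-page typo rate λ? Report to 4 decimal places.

4.0160

With a Gamma(shape α, rate β) prior, the Poisson likelihood is conjugate: the posterior is Gamma(α + ΣXᵢ, β + n).
Posterior: Gamma(α+S, β+n) = Gamma(14.40+47, 4.04+11) = Gamma(61.40, 15.04).
Mode of Gamma(α,β) for α≥1 is (α−1)/β = 60.40/15.04 = 4.0160.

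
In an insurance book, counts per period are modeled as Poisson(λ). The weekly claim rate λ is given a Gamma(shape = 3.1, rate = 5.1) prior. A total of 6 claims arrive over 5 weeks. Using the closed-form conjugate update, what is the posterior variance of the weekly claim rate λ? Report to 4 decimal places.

With a Gamma(shape α, rate β) prior, the Poisson likelihood is conjugate: the posterior is Gamma(α + ΣXᵢ, β + n).
Posterior: Gamma(α+S, β+n) = Gamma(3.1+6, 5.1+5) = Gamma(9.1, 10.1).
Var = α/β² = 9.1/10.1² = 0.0892.

0.0892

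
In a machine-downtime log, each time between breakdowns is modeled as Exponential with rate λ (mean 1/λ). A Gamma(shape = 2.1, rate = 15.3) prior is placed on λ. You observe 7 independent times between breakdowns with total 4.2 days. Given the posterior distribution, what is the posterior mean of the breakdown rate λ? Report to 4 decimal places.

With a Gamma(shape α, rate β) prior on the exponential rate λ, the posterior after n observations with total T = Σxᵢ is Gamma(α+n, β+T).
Posterior: Gamma(2.1+7, 15.3+4.2) = Gamma(9.1, 19.5).
Posterior mean of λ = α/β = 9.1/19.5 = 0.4667.

0.4667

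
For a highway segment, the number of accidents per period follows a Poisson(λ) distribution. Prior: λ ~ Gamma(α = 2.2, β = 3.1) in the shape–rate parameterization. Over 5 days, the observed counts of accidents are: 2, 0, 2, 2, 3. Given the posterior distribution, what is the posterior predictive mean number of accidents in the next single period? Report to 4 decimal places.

1.3827

With a Gamma(shape α, rate β) prior, the Poisson likelihood is conjugate: the posterior is Gamma(α + ΣXᵢ, β + n).
Sum of counts S = 9 over n = 5 days.
Posterior: Gamma(α+S, β+n) = Gamma(2.2+9, 3.1+5) = Gamma(11.2, 8.1).
The predictive distribution for one future period is NegBinom with mean α/β = 1.3827.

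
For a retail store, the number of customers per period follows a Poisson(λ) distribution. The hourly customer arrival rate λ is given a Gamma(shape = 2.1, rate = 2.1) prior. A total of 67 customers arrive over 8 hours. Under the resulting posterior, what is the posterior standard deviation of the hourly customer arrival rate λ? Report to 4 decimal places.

0.8230

With a Gamma(shape α, rate β) prior, the Poisson likelihood is conjugate: the posterior is Gamma(α + ΣXᵢ, β + n).
Posterior: Gamma(α+S, β+n) = Gamma(2.1+67, 2.1+8) = Gamma(69.1, 10.1).
SD = √α/β = √69.1/10.1 = 0.8230.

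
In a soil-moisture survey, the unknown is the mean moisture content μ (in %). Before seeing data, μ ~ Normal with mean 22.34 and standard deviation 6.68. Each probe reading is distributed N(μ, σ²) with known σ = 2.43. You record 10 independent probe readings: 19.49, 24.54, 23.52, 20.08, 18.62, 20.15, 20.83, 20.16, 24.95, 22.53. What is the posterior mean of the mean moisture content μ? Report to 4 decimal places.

21.4981

For Normal data with known variance σ², a Normal(μ₀, σ₀²) prior on μ is conjugate. Posterior precision = 1/σ₀² + n/σ²; posterior mean is the precision-weighted average of μ₀ and x̄.
Σxᵢ = 19.49 + 24.54 + 23.52 + 20.08 + 18.62 + 20.15 + 20.83 + 20.16 + 24.95 + 22.53 = 214.87, so n·x̄ = 214.87.
σ₀² = 6.68² = 44.6224, σ² = 2.43² = 5.9049; σ² + n·σ₀² = 5.9049 + 10·44.6224 = 452.1289.
Posterior mean = (μ₀/σ₀² + n·x̄/σ²)/(1/σ₀² + n/σ²) = (σ²·μ₀ + σ₀²·n·x̄)/(σ² + n·σ₀²) = (5.9049·22.34 + 44.6224·214.87)/452.1289 = 9719.930554/452.1289 = 21.4981.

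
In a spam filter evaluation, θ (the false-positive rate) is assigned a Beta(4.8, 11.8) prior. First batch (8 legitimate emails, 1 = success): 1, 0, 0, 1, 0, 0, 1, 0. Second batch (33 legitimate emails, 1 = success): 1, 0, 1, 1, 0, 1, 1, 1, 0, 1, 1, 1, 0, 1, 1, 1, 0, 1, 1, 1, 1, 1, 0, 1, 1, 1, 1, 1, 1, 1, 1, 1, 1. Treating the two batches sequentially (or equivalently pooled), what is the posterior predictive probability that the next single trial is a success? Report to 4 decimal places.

The Beta prior is conjugate to a Binomial/Bernoulli likelihood; the update adds successes to α and failures to β.
After batch 1: Beta(4.8+3, 11.8+5) = Beta(7.8, 16.8).
After batch 2: Beta(7.8+27, 16.8+6) = Beta(34.8, 22.8).
For a single future Bernoulli trial, P(success | data) = α/(α+β) = 0.6042.

0.6042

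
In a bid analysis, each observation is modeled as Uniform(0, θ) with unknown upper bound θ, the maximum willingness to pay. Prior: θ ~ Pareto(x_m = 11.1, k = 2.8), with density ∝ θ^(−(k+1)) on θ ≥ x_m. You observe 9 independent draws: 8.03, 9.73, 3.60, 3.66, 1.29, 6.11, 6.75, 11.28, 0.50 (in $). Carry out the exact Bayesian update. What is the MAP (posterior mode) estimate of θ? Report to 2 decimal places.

11.28

A Pareto(scale x_m, shape k) prior on the upper bound θ of Uniform(0, θ) is conjugate: posterior is Pareto(max(x_m, max xᵢ), k + n).
Sample maximum = 11.28; prior scale x_m = 11.1 → posterior scale = max = 11.28.
Posterior shape = 2.8 + 9 = 11.8.
The Pareto density is decreasing on [x_m, ∞), so the mode is x_m = 11.28.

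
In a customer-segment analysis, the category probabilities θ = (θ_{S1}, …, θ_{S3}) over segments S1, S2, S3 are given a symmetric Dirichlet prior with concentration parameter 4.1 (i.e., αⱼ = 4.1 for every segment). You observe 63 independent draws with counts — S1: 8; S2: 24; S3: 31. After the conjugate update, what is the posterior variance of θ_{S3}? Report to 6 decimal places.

The Dirichlet prior is conjugate to the Multinomial likelihood: each posterior αⱼ = prior αⱼ + observed count nⱼ.
Posterior concentration: (12.1, 28.1, 35.1), total = 75.3.
Var[θ_j] = α_j(Σα−α_j)/((Σα)²(Σα+1)) = 35.1·40.2/(75.3²·76.3) = 0.003262.

0.003262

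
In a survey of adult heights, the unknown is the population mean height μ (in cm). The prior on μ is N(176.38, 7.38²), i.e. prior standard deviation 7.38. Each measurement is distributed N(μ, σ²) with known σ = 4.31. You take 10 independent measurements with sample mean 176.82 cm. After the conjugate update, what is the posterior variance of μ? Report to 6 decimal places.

1.796342

For Normal data with known variance σ², a Normal(μ₀, σ₀²) prior on μ is conjugate. Posterior precision = 1/σ₀² + n/σ²; posterior mean is the precision-weighted average of μ₀ and x̄.
σ₀² = 7.38² = 54.4644, σ² = 4.31² = 18.5761; σ² + n·σ₀² = 18.5761 + 10·54.4644 = 563.2201.
Posterior precision = 1/σ₀² + n/σ² = 1/54.4644 + 10/18.5761 = (σ² + n·σ₀²)/(σ₀²σ²) = 563.2201/(54.4644·18.5761); posterior variance σₙ² = σ₀²σ²/(σ² + n·σ₀²) = 54.4644·18.5761/563.2201 = 1.796342.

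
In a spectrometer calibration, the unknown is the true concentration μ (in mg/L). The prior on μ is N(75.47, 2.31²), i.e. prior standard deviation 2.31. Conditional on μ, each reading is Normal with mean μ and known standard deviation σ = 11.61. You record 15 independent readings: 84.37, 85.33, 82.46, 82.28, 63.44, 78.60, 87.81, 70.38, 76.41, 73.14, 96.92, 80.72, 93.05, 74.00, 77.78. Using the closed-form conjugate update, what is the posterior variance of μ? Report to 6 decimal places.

3.348006

For Normal data with known variance σ², a Normal(μ₀, σ₀²) prior on μ is conjugate. Posterior precision = 1/σ₀² + n/σ²; posterior mean is the precision-weighted average of μ₀ and x̄.
σ₀² = 2.31² = 5.3361, σ² = 11.61² = 134.7921; σ² + n·σ₀² = 134.7921 + 15·5.3361 = 214.8336.
Posterior precision = 1/σ₀² + n/σ² = 1/5.3361 + 15/134.7921 = (σ² + n·σ₀²)/(σ₀²σ²) = 214.8336/(5.3361·134.7921); posterior variance σₙ² = σ₀²σ²/(σ² + n·σ₀²) = 5.3361·134.7921/214.8336 = 3.348006.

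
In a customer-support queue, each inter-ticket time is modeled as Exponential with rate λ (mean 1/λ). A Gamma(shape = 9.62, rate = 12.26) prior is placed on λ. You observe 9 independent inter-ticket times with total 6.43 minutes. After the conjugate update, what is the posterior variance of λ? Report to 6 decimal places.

0.053304

With a Gamma(shape α, rate β) prior on the exponential rate λ, the posterior after n observations with total T = Σxᵢ is Gamma(α+n, β+T).
Posterior: Gamma(9.62+9, 12.26+6.43) = Gamma(18.62, 18.69).
Var = α/β² = 0.053304.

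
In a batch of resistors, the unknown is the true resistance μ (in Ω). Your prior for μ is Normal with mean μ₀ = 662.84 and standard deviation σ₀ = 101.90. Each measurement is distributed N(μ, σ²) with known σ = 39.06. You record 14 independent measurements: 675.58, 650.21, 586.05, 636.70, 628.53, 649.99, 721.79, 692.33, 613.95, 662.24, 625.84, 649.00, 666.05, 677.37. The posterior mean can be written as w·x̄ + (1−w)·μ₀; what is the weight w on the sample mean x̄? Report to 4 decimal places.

For Normal data with known variance σ², a Normal(μ₀, σ₀²) prior on μ is conjugate. Posterior precision = 1/σ₀² + n/σ²; posterior mean is the precision-weighted average of μ₀ and x̄.
σ₀² = 101.90² = 10383.61, σ² = 39.06² = 1525.6836. Prior precision 1/σ₀² = 1/10383.61; data precision n/σ² = 14/1525.6836.
w = (n/σ²)/(1/σ₀² + n/σ²) = n·σ₀²/(σ² + n·σ₀²) = 14·10383.61/(1525.6836 + 14·10383.61) = 145370.54/146896.2236 = 0.9896.

0.9896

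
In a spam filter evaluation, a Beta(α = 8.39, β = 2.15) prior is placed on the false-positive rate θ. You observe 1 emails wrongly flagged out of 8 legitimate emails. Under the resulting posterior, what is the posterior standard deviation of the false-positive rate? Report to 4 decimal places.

0.1131

The Beta prior is conjugate to a Binomial/Bernoulli likelihood; the update adds successes to α and failures to β.
Posterior: Beta(α+k, β+n−k) = Beta(8.39+1, 2.15+7) = Beta(9.39, 9.15).
Var = αβ/((α+β)²(α+β+1)) = 9.39·9.15/(18.54²·19.54) = 0.01279212; SD = √0.01279212 = 0.1131.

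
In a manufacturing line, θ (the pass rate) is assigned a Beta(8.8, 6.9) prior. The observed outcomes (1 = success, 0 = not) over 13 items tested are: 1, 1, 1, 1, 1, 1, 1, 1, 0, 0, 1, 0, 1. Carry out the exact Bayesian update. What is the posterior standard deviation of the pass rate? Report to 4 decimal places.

The Beta prior is conjugate to a Binomial/Bernoulli likelihood; the update adds successes to α and failures to β.
Posterior: Beta(α+k, β+n−k) = Beta(8.8+10, 6.9+3) = Beta(18.8, 9.9).
Var = αβ/((α+β)²(α+β+1)) = 18.8·9.9/(28.7²·29.7) = 0.00760804; SD = √0.00760804 = 0.0872.

0.0872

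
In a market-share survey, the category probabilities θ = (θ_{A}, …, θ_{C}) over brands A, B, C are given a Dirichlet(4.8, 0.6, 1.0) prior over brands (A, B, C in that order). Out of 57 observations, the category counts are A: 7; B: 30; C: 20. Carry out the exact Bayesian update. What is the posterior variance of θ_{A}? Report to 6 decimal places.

The Dirichlet prior is conjugate to the Multinomial likelihood: each posterior αⱼ = prior αⱼ + observed count nⱼ.
Posterior concentration: (11.8, 30.6, 21.0), total = 63.4.
Var[θ_j] = α_j(Σα−α_j)/((Σα)²(Σα+1)) = 11.8·51.6/(63.4²·64.4) = 0.002352.

0.002352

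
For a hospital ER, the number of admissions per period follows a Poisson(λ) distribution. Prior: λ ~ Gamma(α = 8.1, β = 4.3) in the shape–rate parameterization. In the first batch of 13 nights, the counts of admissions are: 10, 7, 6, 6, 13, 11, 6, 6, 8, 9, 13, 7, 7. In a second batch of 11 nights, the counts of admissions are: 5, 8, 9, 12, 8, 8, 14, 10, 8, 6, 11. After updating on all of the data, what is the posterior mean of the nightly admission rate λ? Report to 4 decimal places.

With a Gamma(shape α, rate β) prior, the Poisson likelihood is conjugate: the posterior is Gamma(α + ΣXᵢ, β + n).
Batch 1: sum of counts S = 109 over n = 13 nights.
After batch 1: Gamma(α+S, β+n) = Gamma(8.1+109, 4.3+13) = Gamma(117.1, 17.3).
Batch 2: sum of counts S = 99 over n = 11 nights.
After batch 2: Gamma(α+S, β+n) = Gamma(117.1+99, 17.3+11) = Gamma(216.1, 28.3).
Posterior mean = α/β = 216.1/28.3 = 7.6360.

7.6360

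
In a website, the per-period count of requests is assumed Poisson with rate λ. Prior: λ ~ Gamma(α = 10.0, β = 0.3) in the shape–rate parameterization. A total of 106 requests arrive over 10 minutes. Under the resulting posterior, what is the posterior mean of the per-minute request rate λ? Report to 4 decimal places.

With a Gamma(shape α, rate β) prior, the Poisson likelihood is conjugate: the posterior is Gamma(α + ΣXᵢ, β + n).
Posterior: Gamma(α+S, β+n) = Gamma(10.0+106, 0.3+10) = Gamma(116.0, 10.3).
Posterior mean = α/β = 116.0/10.3 = 11.2621.

11.2621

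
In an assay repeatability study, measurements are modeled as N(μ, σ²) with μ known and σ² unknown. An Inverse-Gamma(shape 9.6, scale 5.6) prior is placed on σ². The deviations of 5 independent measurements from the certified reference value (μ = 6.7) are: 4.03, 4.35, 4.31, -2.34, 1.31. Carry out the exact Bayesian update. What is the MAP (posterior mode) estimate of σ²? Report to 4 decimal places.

2.7531

With known mean μ and an Inverse-Gamma(α, β) prior on σ², the Normal likelihood is conjugate: posterior is Inv-Gamma(α + n/2, β + Σ(xᵢ−μ)²/2).
Σ(xᵢ−μ)² = (4.03)² + (4.35)² + (4.31)² + (-2.34)² + (1.31)² = 60.9312.
Posterior: Inv-Gamma(9.6 + 5/2, 5.6 + 60.9312/2) = Inv-Gamma(12.10, 36.06560).
Mode = β/(α+1) = 36.06560/13.10 = 2.7531.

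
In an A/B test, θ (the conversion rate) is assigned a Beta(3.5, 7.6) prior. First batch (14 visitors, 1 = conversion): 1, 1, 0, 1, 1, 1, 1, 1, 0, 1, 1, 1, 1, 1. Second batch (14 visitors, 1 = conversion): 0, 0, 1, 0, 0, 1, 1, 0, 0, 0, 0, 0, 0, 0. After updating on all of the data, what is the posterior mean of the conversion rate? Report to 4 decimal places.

The Beta prior is conjugate to a Binomial/Bernoulli likelihood; the update adds successes to α and failures to β.
After batch 1: Beta(3.5+12, 7.6+2) = Beta(15.5, 9.6).
After batch 2: Beta(15.5+3, 9.6+11) = Beta(18.5, 20.6).
Posterior mean = α/(α+β) = 18.5/39.1 = 0.4731.

0.4731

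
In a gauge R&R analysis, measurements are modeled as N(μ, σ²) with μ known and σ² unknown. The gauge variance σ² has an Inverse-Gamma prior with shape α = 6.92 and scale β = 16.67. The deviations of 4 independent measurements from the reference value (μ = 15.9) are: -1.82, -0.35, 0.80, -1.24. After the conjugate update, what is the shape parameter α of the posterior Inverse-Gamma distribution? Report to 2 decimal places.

8.92

With known mean μ and an Inverse-Gamma(α, β) prior on σ², the Normal likelihood is conjugate: posterior is Inv-Gamma(α + n/2, β + Σ(xᵢ−μ)²/2).
Σ(xᵢ−μ)² = (-1.82)² + (-0.35)² + (0.80)² + (-1.24)² = 5.6125.
Posterior: Inv-Gamma(6.92 + 4/2, 16.67 + 5.6125/2) = Inv-Gamma(8.92, 19.47625).
Posterior α = 8.92.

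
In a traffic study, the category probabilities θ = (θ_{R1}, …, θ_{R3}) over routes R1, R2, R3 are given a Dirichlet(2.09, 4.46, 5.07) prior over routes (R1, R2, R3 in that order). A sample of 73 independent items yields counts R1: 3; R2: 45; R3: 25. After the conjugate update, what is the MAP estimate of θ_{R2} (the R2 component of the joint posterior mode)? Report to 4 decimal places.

The Dirichlet prior is conjugate to the Multinomial likelihood: each posterior αⱼ = prior αⱼ + observed count nⱼ.
Posterior concentration: (5.09, 49.46, 30.07), total = 84.62.
Joint mode component: (α_{R2}−1)/(Σα−K) = 48.46/81.62 = 0.5937.

0.5937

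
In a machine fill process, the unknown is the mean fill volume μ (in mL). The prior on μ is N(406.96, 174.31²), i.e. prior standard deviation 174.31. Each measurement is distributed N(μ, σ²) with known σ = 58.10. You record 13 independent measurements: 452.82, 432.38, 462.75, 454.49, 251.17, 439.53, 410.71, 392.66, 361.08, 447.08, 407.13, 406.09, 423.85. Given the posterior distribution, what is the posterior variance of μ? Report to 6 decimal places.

257.462030

For Normal data with known variance σ², a Normal(μ₀, σ₀²) prior on μ is conjugate. Posterior precision = 1/σ₀² + n/σ²; posterior mean is the precision-weighted average of μ₀ and x̄.
σ₀² = 174.31² = 30383.9761, σ² = 58.10² = 3375.61; σ² + n·σ₀² = 3375.61 + 13·30383.9761 = 398367.2993.
Posterior precision = 1/σ₀² + n/σ² = 1/30383.9761 + 13/3375.61 = (σ² + n·σ₀²)/(σ₀²σ²) = 398367.2993/(30383.9761·3375.61); posterior variance σₙ² = σ₀²σ²/(σ² + n·σ₀²) = 30383.9761·3375.61/398367.2993 = 257.462030.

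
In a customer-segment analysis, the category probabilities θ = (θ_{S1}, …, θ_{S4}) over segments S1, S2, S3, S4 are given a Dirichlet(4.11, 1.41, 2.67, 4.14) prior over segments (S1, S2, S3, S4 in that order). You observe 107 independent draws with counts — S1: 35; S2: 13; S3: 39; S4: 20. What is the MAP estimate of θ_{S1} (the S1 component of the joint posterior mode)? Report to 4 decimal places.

The Dirichlet prior is conjugate to the Multinomial likelihood: each posterior αⱼ = prior αⱼ + observed count nⱼ.
Posterior concentration: (39.11, 14.41, 41.67, 24.14), total = 119.33.
Joint mode component: (α_{S1}−1)/(Σα−K) = 38.11/115.33 = 0.3304.

0.3304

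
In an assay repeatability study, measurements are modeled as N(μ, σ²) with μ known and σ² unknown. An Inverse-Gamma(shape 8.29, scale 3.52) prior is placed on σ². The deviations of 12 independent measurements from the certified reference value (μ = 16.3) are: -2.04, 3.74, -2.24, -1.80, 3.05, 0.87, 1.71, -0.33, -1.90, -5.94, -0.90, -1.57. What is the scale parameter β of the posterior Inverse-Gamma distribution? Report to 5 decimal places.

44.35385

With known mean μ and an Inverse-Gamma(α, β) prior on σ², the Normal likelihood is conjugate: posterior is Inv-Gamma(α + n/2, β + Σ(xᵢ−μ)²/2).
Σ(xᵢ−μ)² = (-2.04)² + (3.74)² + (-2.24)² + (-1.80)² + (3.05)² + (0.87)² + (1.71)² + (-0.33)² + (-1.90)² + (-5.94)² + (-0.90)² + (-1.57)² = 81.6677.
Posterior: Inv-Gamma(8.29 + 12/2, 3.52 + 81.6677/2) = Inv-Gamma(14.29, 44.35385).
Posterior β = 44.35385.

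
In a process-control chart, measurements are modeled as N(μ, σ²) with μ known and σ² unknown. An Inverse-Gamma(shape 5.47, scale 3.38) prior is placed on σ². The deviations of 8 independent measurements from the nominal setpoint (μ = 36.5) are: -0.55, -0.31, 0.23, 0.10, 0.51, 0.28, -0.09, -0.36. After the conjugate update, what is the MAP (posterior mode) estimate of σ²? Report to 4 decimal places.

0.3676

With known mean μ and an Inverse-Gamma(α, β) prior on σ², the Normal likelihood is conjugate: posterior is Inv-Gamma(α + n/2, β + Σ(xᵢ−μ)²/2).
Σ(xᵢ−μ)² = (-0.55)² + (-0.31)² + (0.23)² + (0.10)² + (0.51)² + (0.28)² + (-0.09)² + (-0.36)² = 0.9377.
Posterior: Inv-Gamma(5.47 + 8/2, 3.38 + 0.9377/2) = Inv-Gamma(9.47, 3.84885).
Mode = β/(α+1) = 3.84885/10.47 = 0.3676.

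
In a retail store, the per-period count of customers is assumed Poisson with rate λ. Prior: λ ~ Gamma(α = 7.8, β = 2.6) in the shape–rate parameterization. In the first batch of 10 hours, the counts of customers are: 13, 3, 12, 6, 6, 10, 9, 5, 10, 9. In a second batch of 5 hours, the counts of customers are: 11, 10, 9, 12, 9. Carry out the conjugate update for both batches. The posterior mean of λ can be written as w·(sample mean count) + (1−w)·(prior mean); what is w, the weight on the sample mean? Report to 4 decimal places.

0.8523

With a Gamma(shape α, rate β) prior, the Poisson likelihood is conjugate: the posterior is Gamma(α + ΣXᵢ, β + n).
Total number of hours: n = 10 + 5 = 15.
Posterior mean = (α₀+S)/(β₀+n) = [n/(β₀+n)]·(S/n) + [β₀/(β₀+n)]·(α₀/β₀), so only n and β₀ enter the weight.
Weight on data w = n/(β₀+n) = 15/(2.6+15) = 15/17.6 = 0.8523.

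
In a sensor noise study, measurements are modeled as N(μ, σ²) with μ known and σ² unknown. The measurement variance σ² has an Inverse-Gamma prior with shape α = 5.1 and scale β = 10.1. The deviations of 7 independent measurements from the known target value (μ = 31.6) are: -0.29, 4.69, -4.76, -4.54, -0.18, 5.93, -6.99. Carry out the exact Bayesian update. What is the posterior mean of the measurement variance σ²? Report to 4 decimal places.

With known mean μ and an Inverse-Gamma(α, β) prior on σ², the Normal likelihood is conjugate: posterior is Inv-Gamma(α + n/2, β + Σ(xᵢ−μ)²/2).
Σ(xᵢ−μ)² = (-0.29)² + (4.69)² + (-4.76)² + (-4.54)² + (-0.18)² + (5.93)² + (-6.99)² = 149.4068.
Posterior: Inv-Gamma(5.1 + 7/2, 10.1 + 149.4068/2) = Inv-Gamma(8.60, 84.80340).
E[σ²|data] = β/(α−1) = 84.80340/7.60 = 11.1583.

11.1583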